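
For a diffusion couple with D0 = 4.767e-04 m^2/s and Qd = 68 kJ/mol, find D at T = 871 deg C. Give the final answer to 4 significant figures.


D = D0 * exp(-Qd / (R*T))
T = 1144.15 K
D = 4.767e-04 * exp(-68e3 / (8.314 * 1144.15))
D = 3.747e-07 m^2/s


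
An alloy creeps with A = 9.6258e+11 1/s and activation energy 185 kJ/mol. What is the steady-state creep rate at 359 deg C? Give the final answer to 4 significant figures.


rate = A * exp(-Q / (R*T))
T = 359 + 273.15 = 632.15 K
rate = 9.6258e+11 * exp(-185e3 / (8.314 * 632.15))
rate = 4.969e-04 1/s


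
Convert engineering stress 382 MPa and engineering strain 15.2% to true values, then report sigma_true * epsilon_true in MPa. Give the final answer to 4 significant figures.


sigma_true = sigma_eng * (1 + epsilon_eng)
sigma_true = 382 * (1 + 0.152) = 440.064 MPa
epsilon_true = ln(1 + epsilon_eng)
epsilon_true = ln(1 + 0.152) = 0.1415
sigma_true * epsilon_true = 440.064 * 0.1415 = 62.27 MPa


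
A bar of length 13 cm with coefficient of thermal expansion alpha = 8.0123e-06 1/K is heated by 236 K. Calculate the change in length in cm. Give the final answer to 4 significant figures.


dL = L0 * alpha * dT
dL = 13 * 8.0123e-06 * 236
dL = 0.02458 cm


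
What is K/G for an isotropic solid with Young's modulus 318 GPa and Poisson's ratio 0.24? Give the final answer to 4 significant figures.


G = E / (2*(1+nu))
G = 318 / (2*(1+0.24)) = 128.226 GPa
K = E / (3*(1-2*nu))
K = 318 / (3*(1-2*0.24)) = 203.846 GPa
K/G = 203.846 / 128.226 = 1.59


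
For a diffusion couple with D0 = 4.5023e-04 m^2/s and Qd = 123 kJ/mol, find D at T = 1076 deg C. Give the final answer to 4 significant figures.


D = D0 * exp(-Qd / (R*T))
T = 1349.15 K
D = 4.5023e-04 * exp(-123e3 / (8.314 * 1349.15))
D = 7.782e-09 m^2/s


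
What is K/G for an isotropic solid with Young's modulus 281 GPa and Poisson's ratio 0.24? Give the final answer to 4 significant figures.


G = E / (2*(1+nu))
G = 281 / (2*(1+0.24)) = 113.306 GPa
K = E / (3*(1-2*nu))
K = 281 / (3*(1-2*0.24)) = 180.128 GPa
K/G = 180.128 / 113.306 = 1.59


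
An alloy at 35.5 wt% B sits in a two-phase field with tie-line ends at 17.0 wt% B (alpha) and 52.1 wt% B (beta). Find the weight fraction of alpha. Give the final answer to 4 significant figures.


f_alpha = (C_beta - C0) / (C_beta - C_alpha)
f_alpha = (52.1 - 35.5) / (52.1 - 17.0)
f_alpha = 0.4729


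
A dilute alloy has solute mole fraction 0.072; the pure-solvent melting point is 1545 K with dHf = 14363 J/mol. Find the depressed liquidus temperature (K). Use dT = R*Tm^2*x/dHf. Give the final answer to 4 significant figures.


dT = R*Tm^2*x / dHf
dT = 8.314 * 1545^2 * 0.072 / 14363
dT = 99.4842 K
T_new = 1545 - 99.4842 = 1446 K


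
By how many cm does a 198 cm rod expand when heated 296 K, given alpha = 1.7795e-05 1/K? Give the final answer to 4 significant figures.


dL = L0 * alpha * dT
dL = 198 * 1.7795e-05 * 296
dL = 1.043 cm


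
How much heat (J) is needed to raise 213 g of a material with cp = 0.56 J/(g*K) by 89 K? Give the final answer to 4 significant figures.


Q = m * cp * dT
Q = 213 * 0.56 * 89
Q = 10620 J


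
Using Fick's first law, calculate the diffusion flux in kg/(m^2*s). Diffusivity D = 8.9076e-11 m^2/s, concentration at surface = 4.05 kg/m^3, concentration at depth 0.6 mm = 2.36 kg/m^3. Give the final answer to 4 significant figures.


J = -D * (dC/dx) = D * (C1 - C2) / dx
J = 8.9076e-11 * (4.05 - 2.36) / 6e-04
J = 2.509e-07 kg/(m^2*s)


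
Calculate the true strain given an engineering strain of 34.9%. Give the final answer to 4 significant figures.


epsilon_true = ln(1 + epsilon_eng)
epsilon_true = ln(1 + 0.349)
epsilon_true = 0.2994


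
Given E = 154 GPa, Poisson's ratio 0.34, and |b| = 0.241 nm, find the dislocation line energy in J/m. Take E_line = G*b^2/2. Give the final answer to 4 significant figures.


Step 1: G = E / (2*(1+nu))
G = 154 / (2*(1+0.34)) = 57.4627 GPa = 5.74627e+10 Pa
Step 2: E_line = G*b^2/2
b = 0.241 nm = 2.41e-10 m
E_line = 0.5 * 5.74627e+10 * (2.41e-10)^2 = 1.669e-09 J/m


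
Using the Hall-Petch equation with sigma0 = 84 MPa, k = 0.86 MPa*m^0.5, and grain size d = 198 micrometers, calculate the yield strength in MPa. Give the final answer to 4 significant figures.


sigma_y = sigma0 + k / sqrt(d)
d = 198 um = 1.98e-04 m
sigma_y = 84 + 0.86 / sqrt(1.98e-04)
sigma_y = 145.1 MPa


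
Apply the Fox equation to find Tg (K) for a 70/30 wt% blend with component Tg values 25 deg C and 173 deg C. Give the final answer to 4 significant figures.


1/Tg = w1/Tg1 + w2/Tg2 (in Kelvin)
Tg1 = 298.15 K, Tg2 = 446.15 K
1/Tg = 0.7/298.15 + 0.3/446.15
Tg = 331.1 K


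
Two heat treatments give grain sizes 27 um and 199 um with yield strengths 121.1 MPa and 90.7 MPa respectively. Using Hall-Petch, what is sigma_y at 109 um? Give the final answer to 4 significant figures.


sigma_y = sigma0 + k / sqrt(d)
1/sqrt(d1) = 1/sqrt(2.7e-05) = 192.45;  1/sqrt(d2) = 70.8881
k = (sigma1 - sigma2) / (1/sqrt(d1) - 1/sqrt(d2)) = (121.1 - 90.7) / (192.45 - 70.8881) = 0.250078 MPa*m^0.5
sigma0 = sigma1 - k/sqrt(d1) = 121.1 - 0.250078*192.45 = 72.9724 MPa
sigma_y(d3) = 72.9724 + 0.250078 / sqrt(1.09e-04) = 96.93 MPa


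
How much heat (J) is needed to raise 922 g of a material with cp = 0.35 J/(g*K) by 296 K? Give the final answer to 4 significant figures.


Q = m * cp * dT
Q = 922 * 0.35 * 296
Q = 95520 J


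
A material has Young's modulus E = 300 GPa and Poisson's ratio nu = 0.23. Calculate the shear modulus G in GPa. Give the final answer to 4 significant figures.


G = E / (2*(1+nu))
G = 300 / (2*(1+0.23))
G = 122 GPa


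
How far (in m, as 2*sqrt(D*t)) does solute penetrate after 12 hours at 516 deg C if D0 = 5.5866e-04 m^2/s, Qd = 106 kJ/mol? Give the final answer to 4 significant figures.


Step 1: D = D0 * exp(-Qd/(R*T))
T = 789.15 K
D = 5.5866e-04 * exp(-106e3 / (8.314 * 789.15)) = 5.37832e-11 m^2/s
Step 2: L = 2*sqrt(D*t)
t = 12 h = 43200 s
L = 2*sqrt(5.37832e-11 * 43200) = 3.049e-03 m


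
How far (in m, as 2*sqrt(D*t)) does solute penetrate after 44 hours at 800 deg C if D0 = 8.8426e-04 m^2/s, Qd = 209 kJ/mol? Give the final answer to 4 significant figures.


Step 1: D = D0 * exp(-Qd/(R*T))
T = 1073.15 K
D = 8.8426e-04 * exp(-209e3 / (8.314 * 1073.15)) = 5.93362e-14 m^2/s
Step 2: L = 2*sqrt(D*t)
t = 44 h = 158400 s
L = 2*sqrt(5.93362e-14 * 158400) = 1.939e-04 m


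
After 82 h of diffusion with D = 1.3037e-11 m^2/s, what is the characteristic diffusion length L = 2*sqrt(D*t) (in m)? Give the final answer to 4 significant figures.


t = 82 hr = 295200 s
Diffusion length = 2*sqrt(D*t)
= 2*sqrt(1.3037e-11 * 295200)
= 3.924e-03 m


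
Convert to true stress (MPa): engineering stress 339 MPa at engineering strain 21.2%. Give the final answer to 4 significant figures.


sigma_true = sigma_eng * (1 + epsilon_eng)
sigma_true = 339 * (1 + 0.212)
sigma_true = 410.9 MPa


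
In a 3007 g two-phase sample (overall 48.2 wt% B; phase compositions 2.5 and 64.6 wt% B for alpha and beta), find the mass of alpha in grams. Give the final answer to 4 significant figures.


f_alpha = (C_beta - C0) / (C_beta - C_alpha)
f_alpha = (64.6 - 48.2) / (64.6 - 2.5) = 0.26409
m_alpha = f_alpha * m_total = 0.26409 * 3007 = 794.1 g


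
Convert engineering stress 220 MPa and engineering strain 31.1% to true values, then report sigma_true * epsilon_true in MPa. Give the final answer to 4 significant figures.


sigma_true = sigma_eng * (1 + epsilon_eng)
sigma_true = 220 * (1 + 0.311) = 288.42 MPa
epsilon_true = ln(1 + epsilon_eng)
epsilon_true = ln(1 + 0.311) = 0.27079
sigma_true * epsilon_true = 288.42 * 0.27079 = 78.1 MPa


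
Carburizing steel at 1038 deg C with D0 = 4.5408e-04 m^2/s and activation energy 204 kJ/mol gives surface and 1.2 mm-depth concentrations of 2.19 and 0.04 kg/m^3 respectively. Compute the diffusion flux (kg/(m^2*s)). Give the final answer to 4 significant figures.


Step 1: D = D0 * exp(-Qd/(R*T))
T = 1038 + 273.15 = 1311.15 K
D = 4.5408e-04 * exp(-204e3 / (8.314 * 1311.15)) = 3.38629e-12 m^2/s
Step 2: J = D * (C1 - C2) / dx
J = 3.38629e-12 * (2.19 - 0.04) / 1.2e-03
J = 6.067e-09 kg/(m^2*s)


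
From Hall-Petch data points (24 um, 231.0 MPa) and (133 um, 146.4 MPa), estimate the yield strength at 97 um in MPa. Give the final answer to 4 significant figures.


sigma_y = sigma0 + k / sqrt(d)
1/sqrt(d1) = 1/sqrt(2.4e-05) = 204.124;  1/sqrt(d2) = 86.711
k = (sigma1 - sigma2) / (1/sqrt(d1) - 1/sqrt(d2)) = (231.0 - 146.4) / (204.124 - 86.711) = 0.720533 MPa*m^0.5
sigma0 = sigma1 - k/sqrt(d1) = 231.0 - 0.720533*204.124 = 83.9219 MPa
sigma_y(d3) = 83.9219 + 0.720533 / sqrt(9.7e-05) = 157.1 MPa


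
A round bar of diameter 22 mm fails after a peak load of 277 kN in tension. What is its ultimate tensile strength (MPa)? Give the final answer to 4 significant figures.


A0 = pi*(d/2)^2 = pi*(22/2)^2 = 380.133 mm^2
UTS = F_max / A0 = 277*1000 / 380.133
UTS = 728.7 MPa


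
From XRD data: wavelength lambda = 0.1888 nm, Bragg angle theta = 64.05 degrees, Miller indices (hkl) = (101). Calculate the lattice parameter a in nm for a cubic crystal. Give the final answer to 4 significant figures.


d = lambda / (2*sin(theta))
d = 0.1888 / (2*sin(64.05 deg))
d = 0.104985 nm
a = d * sqrt(h^2+k^2+l^2) = 0.104985 * sqrt(2)
a = 0.1485 nm


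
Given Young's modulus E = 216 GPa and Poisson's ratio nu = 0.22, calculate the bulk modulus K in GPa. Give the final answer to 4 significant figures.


K = E / (3*(1-2*nu))
K = 216 / (3*(1-2*0.22))
K = 128.6 GPa


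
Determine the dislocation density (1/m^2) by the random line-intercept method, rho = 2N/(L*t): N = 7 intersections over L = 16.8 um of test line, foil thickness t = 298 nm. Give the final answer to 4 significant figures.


rho = 2N / (L * t)
L = 16.8 um = 1.68e-05 m, t = 298 nm = 2.98e-07 m
rho = 2 * 7 / (1.68e-05 * 2.98e-07)
rho = 2.796e+12 1/m^2


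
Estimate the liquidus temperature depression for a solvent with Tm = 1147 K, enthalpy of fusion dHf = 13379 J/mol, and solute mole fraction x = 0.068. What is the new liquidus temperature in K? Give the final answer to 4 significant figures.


dT = R*Tm^2*x / dHf
dT = 8.314 * 1147^2 * 0.068 / 13379
dT = 55.5933 K
T_new = 1147 - 55.5933 = 1091 K


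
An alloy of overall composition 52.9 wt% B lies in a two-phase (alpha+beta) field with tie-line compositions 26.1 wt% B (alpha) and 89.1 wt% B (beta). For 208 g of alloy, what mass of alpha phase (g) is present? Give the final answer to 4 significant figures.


f_alpha = (C_beta - C0) / (C_beta - C_alpha)
f_alpha = (89.1 - 52.9) / (89.1 - 26.1) = 0.574603
m_alpha = f_alpha * m_total = 0.574603 * 208 = 119.5 g


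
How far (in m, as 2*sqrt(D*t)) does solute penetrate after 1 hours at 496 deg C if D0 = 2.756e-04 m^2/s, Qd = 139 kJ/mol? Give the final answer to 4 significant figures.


Step 1: D = D0 * exp(-Qd/(R*T))
T = 769.15 K
D = 2.756e-04 * exp(-139e3 / (8.314 * 769.15)) = 1.00034e-13 m^2/s
Step 2: L = 2*sqrt(D*t)
t = 1 h = 3600 s
L = 2*sqrt(1.00034e-13 * 3600) = 3.795e-05 m


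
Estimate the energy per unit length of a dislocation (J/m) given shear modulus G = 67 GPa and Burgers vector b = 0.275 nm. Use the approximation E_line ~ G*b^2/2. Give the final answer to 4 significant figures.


E = G*b^2/2
b = 0.275 nm = 2.75e-10 m
G = 67 GPa = 6.7e+10 Pa
E = 0.5 * 6.7e+10 * (2.75e-10)^2
E = 2.533e-09 J/m


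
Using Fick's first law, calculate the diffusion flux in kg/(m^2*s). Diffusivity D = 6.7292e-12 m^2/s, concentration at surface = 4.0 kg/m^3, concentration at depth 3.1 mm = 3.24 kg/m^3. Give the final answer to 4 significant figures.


J = -D * (dC/dx) = D * (C1 - C2) / dx
J = 6.7292e-12 * (4.0 - 3.24) / 3.1e-03
J = 1.65e-09 kg/(m^2*s)


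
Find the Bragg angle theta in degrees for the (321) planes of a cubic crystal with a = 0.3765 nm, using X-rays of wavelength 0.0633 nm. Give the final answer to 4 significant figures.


d = a / sqrt(h^2+k^2+l^2)
d = 0.3765 / sqrt(14) = 0.100624 nm
lambda = 2*d*sin(theta)  =>  sin(theta) = lambda / (2*d)
sin(theta) = 0.0633 / (2 * 0.100624) = 0.314538
theta = 18.33 deg


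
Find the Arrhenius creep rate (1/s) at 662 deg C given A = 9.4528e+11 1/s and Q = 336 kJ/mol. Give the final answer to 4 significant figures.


rate = A * exp(-Q / (R*T))
T = 662 + 273.15 = 935.15 K
rate = 9.4528e+11 * exp(-336e3 / (8.314 * 935.15))
rate = 1.61e-07 1/s


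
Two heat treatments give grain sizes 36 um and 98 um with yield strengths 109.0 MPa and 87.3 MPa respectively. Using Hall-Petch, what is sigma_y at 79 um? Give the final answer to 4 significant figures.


sigma_y = sigma0 + k / sqrt(d)
1/sqrt(d1) = 1/sqrt(3.6e-05) = 166.667;  1/sqrt(d2) = 101.015
k = (sigma1 - sigma2) / (1/sqrt(d1) - 1/sqrt(d2)) = (109.0 - 87.3) / (166.667 - 101.015) = 0.330534 MPa*m^0.5
sigma0 = sigma1 - k/sqrt(d1) = 109.0 - 0.330534*166.667 = 53.9111 MPa
sigma_y(d3) = 53.9111 + 0.330534 / sqrt(7.9e-05) = 91.1 MPa


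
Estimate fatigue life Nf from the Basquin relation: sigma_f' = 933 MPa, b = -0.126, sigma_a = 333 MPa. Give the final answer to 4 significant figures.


sigma_a = sigma_f' * (2*Nf)^b
2*Nf = (sigma_a / sigma_f')^(1/b)
2*Nf = (333 / 933)^(1/-0.126)
2*Nf = 3557.05
Nf = 1779 cycles


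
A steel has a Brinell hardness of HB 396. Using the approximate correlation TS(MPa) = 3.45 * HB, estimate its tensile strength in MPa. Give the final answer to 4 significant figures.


TS (MPa) = 3.45 * HB
TS = 3.45 * 396
TS = 1366 MPa


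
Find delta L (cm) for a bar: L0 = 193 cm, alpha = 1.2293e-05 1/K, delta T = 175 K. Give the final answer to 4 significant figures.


dL = L0 * alpha * dT
dL = 193 * 1.2293e-05 * 175
dL = 0.4152 cm


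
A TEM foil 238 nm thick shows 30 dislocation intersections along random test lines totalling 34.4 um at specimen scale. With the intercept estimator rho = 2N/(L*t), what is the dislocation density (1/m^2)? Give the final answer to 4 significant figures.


rho = 2N / (L * t)
L = 34.4 um = 3.44e-05 m, t = 238 nm = 2.38e-07 m
rho = 2 * 30 / (3.44e-05 * 2.38e-07)
rho = 7.329e+12 1/m^2


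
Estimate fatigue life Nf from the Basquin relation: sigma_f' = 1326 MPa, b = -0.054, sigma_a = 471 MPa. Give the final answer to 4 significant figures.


sigma_a = sigma_f' * (2*Nf)^b
2*Nf = (sigma_a / sigma_f')^(1/b)
2*Nf = (471 / 1326)^(1/-0.054)
2*Nf = 2.11102e+08
Nf = 1.056e+08 cycles


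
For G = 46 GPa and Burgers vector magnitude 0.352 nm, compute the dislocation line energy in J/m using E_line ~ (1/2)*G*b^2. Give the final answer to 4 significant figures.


E = G*b^2/2
b = 0.352 nm = 3.52e-10 m
G = 46 GPa = 4.6e+10 Pa
E = 0.5 * 4.6e+10 * (3.52e-10)^2
E = 2.85e-09 J/m


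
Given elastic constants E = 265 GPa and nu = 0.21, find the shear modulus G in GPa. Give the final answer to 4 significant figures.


G = E / (2*(1+nu))
G = 265 / (2*(1+0.21))
G = 109.5 GPa


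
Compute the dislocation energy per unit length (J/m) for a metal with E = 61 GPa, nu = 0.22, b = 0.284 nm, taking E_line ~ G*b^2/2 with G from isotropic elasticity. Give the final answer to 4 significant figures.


Step 1: G = E / (2*(1+nu))
G = 61 / (2*(1+0.22)) = 25 GPa = 2.5e+10 Pa
Step 2: E_line = G*b^2/2
b = 0.284 nm = 2.84e-10 m
E_line = 0.5 * 2.5e+10 * (2.84e-10)^2 = 1.008e-09 J/m


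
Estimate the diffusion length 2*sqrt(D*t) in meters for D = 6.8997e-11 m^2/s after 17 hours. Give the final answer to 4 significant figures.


t = 17 hr = 61200 s
Diffusion length = 2*sqrt(D*t)
= 2*sqrt(6.8997e-11 * 61200)
= 4.11e-03 m


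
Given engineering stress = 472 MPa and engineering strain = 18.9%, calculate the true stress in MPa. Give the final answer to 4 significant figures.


sigma_true = sigma_eng * (1 + epsilon_eng)
sigma_true = 472 * (1 + 0.189)
sigma_true = 561.2 MPa


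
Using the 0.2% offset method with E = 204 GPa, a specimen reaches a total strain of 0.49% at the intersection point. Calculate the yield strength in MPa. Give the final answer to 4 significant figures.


Offset strain = 0.002
Elastic strain at yield = total_strain - offset = 4.9e-03 - 0.002 = 2.9e-03
sigma_y = E * elastic_strain = 204000 * 2.9e-03
sigma_y = 591.6 MPa


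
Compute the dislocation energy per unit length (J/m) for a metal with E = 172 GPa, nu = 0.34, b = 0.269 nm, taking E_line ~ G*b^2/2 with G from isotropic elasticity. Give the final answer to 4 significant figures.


Step 1: G = E / (2*(1+nu))
G = 172 / (2*(1+0.34)) = 64.1791 GPa = 6.41791e+10 Pa
Step 2: E_line = G*b^2/2
b = 0.269 nm = 2.69e-10 m
E_line = 0.5 * 6.41791e+10 * (2.69e-10)^2 = 2.322e-09 J/m


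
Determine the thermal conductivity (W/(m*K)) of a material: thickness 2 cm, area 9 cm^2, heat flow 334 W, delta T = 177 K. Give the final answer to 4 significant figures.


k = Q*L / (A*dT)
L = 0.02 m, A = 9e-04 m^2
k = 334 * 0.02 / (9e-04 * 177)
k = 41.93 W/(m*K)


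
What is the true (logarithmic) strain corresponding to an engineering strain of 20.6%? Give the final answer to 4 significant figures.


epsilon_true = ln(1 + epsilon_eng)
epsilon_true = ln(1 + 0.206)
epsilon_true = 0.1873


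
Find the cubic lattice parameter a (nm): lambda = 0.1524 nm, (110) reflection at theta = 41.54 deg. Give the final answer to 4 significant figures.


d = lambda / (2*sin(theta))
d = 0.1524 / (2*sin(41.54 deg))
d = 0.114907 nm
a = d * sqrt(h^2+k^2+l^2) = 0.114907 * sqrt(2)
a = 0.1625 nm


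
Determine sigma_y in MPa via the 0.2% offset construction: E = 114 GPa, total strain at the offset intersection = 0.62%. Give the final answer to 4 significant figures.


Offset strain = 0.002
Elastic strain at yield = total_strain - offset = 6.2e-03 - 0.002 = 4.2e-03
sigma_y = E * elastic_strain = 114000 * 4.2e-03
sigma_y = 478.8 MPa


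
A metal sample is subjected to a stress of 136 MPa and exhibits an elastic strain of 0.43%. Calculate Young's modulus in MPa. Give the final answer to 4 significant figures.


E = sigma / epsilon
epsilon = 0.43% = 4.3e-03
E = 136 / 4.3e-03
E = 31630 MPa


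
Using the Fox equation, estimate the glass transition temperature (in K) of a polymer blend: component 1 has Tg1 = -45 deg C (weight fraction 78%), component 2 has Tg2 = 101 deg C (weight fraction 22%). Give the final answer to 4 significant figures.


1/Tg = w1/Tg1 + w2/Tg2 (in Kelvin)
Tg1 = 228.15 K, Tg2 = 374.15 K
1/Tg = 0.78/228.15 + 0.22/374.15
Tg = 249.6 K


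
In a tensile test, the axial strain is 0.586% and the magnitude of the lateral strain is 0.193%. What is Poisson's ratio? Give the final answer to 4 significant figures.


nu = -epsilon_lat / epsilon_axial
Lateral strain is contraction (negative), so using magnitudes:
nu = 0.193 / 0.586
nu = 0.3294


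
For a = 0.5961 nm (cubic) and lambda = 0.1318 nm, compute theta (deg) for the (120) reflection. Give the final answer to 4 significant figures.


d = a / sqrt(h^2+k^2+l^2)
d = 0.5961 / sqrt(5) = 0.266584 nm
lambda = 2*d*sin(theta)  =>  sin(theta) = lambda / (2*d)
sin(theta) = 0.1318 / (2 * 0.266584) = 0.247202
theta = 14.31 deg


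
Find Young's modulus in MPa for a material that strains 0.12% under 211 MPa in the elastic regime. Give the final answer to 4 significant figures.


E = sigma / epsilon
epsilon = 0.12% = 1.2e-03
E = 211 / 1.2e-03
E = 175800 MPa


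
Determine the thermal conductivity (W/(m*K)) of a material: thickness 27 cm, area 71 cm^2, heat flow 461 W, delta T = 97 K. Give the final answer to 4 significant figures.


k = Q*L / (A*dT)
L = 0.27 m, A = 7.1e-03 m^2
k = 461 * 0.27 / (7.1e-03 * 97)
k = 180.7 W/(m*K)


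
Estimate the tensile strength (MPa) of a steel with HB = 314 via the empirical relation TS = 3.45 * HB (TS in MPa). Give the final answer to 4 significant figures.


TS (MPa) = 3.45 * HB
TS = 3.45 * 314
TS = 1083 MPa


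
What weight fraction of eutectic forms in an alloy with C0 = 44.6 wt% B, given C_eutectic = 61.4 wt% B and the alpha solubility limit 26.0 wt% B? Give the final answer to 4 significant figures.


f_primary = (C_e - C0) / (C_e - C_alpha_max)
f_primary = (61.4 - 44.6) / (61.4 - 26.0)
f_primary = 0.474576
f_eutectic = 1 - 0.474576 = 0.5254


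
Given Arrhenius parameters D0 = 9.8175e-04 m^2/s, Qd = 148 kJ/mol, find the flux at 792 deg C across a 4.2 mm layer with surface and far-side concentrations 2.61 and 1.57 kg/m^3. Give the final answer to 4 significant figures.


Step 1: D = D0 * exp(-Qd/(R*T))
T = 792 + 273.15 = 1065.15 K
D = 9.8175e-04 * exp(-148e3 / (8.314 * 1065.15)) = 5.4183e-11 m^2/s
Step 2: J = D * (C1 - C2) / dx
J = 5.4183e-11 * (2.61 - 1.57) / 4.2e-03
J = 1.342e-08 kg/(m^2*s)


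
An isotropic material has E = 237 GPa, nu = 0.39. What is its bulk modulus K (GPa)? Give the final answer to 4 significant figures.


K = E / (3*(1-2*nu))
K = 237 / (3*(1-2*0.39))
K = 359.1 GPa


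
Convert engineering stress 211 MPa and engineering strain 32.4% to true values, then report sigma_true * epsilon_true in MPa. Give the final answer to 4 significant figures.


sigma_true = sigma_eng * (1 + epsilon_eng)
sigma_true = 211 * (1 + 0.324) = 279.364 MPa
epsilon_true = ln(1 + epsilon_eng)
epsilon_true = ln(1 + 0.324) = 0.280657
sigma_true * epsilon_true = 279.364 * 0.280657 = 78.41 MPa


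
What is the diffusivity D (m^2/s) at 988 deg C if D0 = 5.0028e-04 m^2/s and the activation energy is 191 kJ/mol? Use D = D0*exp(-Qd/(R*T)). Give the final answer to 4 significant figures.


D = D0 * exp(-Qd / (R*T))
T = 1261.15 K
D = 5.0028e-04 * exp(-191e3 / (8.314 * 1261.15))
D = 6.138e-12 m^2/s


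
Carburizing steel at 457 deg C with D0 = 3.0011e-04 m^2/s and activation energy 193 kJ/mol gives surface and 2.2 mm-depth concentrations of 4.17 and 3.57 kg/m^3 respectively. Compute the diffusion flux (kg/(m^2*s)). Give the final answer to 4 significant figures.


Step 1: D = D0 * exp(-Qd/(R*T))
T = 457 + 273.15 = 730.15 K
D = 3.0011e-04 * exp(-193e3 / (8.314 * 730.15)) = 4.67346e-18 m^2/s
Step 2: J = D * (C1 - C2) / dx
J = 4.67346e-18 * (4.17 - 3.57) / 2.2e-03
J = 1.275e-15 kg/(m^2*s)


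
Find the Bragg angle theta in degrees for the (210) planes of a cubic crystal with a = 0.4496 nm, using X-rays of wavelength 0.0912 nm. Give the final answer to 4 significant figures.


d = a / sqrt(h^2+k^2+l^2)
d = 0.4496 / sqrt(5) = 0.201067 nm
lambda = 2*d*sin(theta)  =>  sin(theta) = lambda / (2*d)
sin(theta) = 0.0912 / (2 * 0.201067) = 0.22679
theta = 13.11 deg


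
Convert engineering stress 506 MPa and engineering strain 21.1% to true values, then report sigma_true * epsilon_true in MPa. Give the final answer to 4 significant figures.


sigma_true = sigma_eng * (1 + epsilon_eng)
sigma_true = 506 * (1 + 0.211) = 612.766 MPa
epsilon_true = ln(1 + epsilon_eng)
epsilon_true = ln(1 + 0.211) = 0.191446
sigma_true * epsilon_true = 612.766 * 0.191446 = 117.3 MPa


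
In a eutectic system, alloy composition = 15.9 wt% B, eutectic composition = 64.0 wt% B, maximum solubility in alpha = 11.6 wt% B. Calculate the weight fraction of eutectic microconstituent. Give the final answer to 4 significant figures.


f_primary = (C_e - C0) / (C_e - C_alpha_max)
f_primary = (64.0 - 15.9) / (64.0 - 11.6)
f_primary = 0.917939
f_eutectic = 1 - 0.917939 = 0.08206


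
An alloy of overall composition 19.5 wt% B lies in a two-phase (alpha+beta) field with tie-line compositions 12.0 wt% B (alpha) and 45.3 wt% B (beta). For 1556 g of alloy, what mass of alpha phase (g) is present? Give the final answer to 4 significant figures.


f_alpha = (C_beta - C0) / (C_beta - C_alpha)
f_alpha = (45.3 - 19.5) / (45.3 - 12.0) = 0.774775
m_alpha = f_alpha * m_total = 0.774775 * 1556 = 1206 g


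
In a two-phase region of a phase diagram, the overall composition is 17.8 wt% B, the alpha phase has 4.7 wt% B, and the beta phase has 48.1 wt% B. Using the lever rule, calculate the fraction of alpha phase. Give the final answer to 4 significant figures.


f_alpha = (C_beta - C0) / (C_beta - C_alpha)
f_alpha = (48.1 - 17.8) / (48.1 - 4.7)
f_alpha = 0.6982


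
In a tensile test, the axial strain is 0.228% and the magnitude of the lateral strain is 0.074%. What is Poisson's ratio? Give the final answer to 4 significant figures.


nu = -epsilon_lat / epsilon_axial
Lateral strain is contraction (negative), so using magnitudes:
nu = 0.074 / 0.228
nu = 0.3246


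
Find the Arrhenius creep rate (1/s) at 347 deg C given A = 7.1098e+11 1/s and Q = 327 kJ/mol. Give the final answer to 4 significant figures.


rate = A * exp(-Q / (R*T))
T = 347 + 273.15 = 620.15 K
rate = 7.1098e+11 * exp(-327e3 / (8.314 * 620.15))
rate = 2.032e-16 1/s


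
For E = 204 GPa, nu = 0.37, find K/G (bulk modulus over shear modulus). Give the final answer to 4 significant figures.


G = E / (2*(1+nu))
G = 204 / (2*(1+0.37)) = 74.4526 GPa
K = E / (3*(1-2*nu))
K = 204 / (3*(1-2*0.37)) = 261.538 GPa
K/G = 261.538 / 74.4526 = 3.513


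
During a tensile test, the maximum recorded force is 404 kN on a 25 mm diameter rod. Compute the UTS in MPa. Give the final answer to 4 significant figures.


A0 = pi*(d/2)^2 = pi*(25/2)^2 = 490.874 mm^2
UTS = F_max / A0 = 404*1000 / 490.874
UTS = 823 MPa


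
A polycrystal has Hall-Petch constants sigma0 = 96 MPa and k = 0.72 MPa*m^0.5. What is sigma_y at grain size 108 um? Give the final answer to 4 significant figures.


sigma_y = sigma0 + k / sqrt(d)
d = 108 um = 1.08e-04 m
sigma_y = 96 + 0.72 / sqrt(1.08e-04)
sigma_y = 165.3 MPa


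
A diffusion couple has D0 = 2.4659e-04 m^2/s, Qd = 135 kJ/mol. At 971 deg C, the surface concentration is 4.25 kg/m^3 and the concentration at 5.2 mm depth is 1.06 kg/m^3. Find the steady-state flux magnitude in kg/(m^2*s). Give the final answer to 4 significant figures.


Step 1: D = D0 * exp(-Qd/(R*T))
T = 971 + 273.15 = 1244.15 K
D = 2.4659e-04 * exp(-135e3 / (8.314 * 1244.15)) = 5.29546e-10 m^2/s
Step 2: J = D * (C1 - C2) / dx
J = 5.29546e-10 * (4.25 - 1.06) / 5.2e-03
J = 3.249e-07 kg/(m^2*s)


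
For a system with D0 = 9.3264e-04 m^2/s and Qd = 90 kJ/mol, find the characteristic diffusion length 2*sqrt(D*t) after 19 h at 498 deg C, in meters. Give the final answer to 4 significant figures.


Step 1: D = D0 * exp(-Qd/(R*T))
T = 771.15 K
D = 9.3264e-04 * exp(-90e3 / (8.314 * 771.15)) = 7.4688e-10 m^2/s
Step 2: L = 2*sqrt(D*t)
t = 19 h = 68400 s
L = 2*sqrt(7.4688e-10 * 68400) = 0.01429 m


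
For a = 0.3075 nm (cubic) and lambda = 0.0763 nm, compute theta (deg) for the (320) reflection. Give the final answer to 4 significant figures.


d = a / sqrt(h^2+k^2+l^2)
d = 0.3075 / sqrt(13) = 0.0852852 nm
lambda = 2*d*sin(theta)  =>  sin(theta) = lambda / (2*d)
sin(theta) = 0.0763 / (2 * 0.0852852) = 0.447323
theta = 26.57 deg


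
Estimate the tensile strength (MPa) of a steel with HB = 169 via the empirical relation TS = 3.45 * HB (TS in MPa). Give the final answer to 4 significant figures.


TS (MPa) = 3.45 * HB
TS = 3.45 * 169
TS = 583.1 MPa


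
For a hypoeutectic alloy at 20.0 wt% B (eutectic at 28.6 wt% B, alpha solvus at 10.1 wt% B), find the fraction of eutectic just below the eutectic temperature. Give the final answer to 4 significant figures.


f_primary = (C_e - C0) / (C_e - C_alpha_max)
f_primary = (28.6 - 20.0) / (28.6 - 10.1)
f_primary = 0.464865
f_eutectic = 1 - 0.464865 = 0.5351


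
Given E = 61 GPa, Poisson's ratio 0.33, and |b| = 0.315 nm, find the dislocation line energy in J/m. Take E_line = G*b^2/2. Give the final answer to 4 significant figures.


Step 1: G = E / (2*(1+nu))
G = 61 / (2*(1+0.33)) = 22.9323 GPa = 2.29323e+10 Pa
Step 2: E_line = G*b^2/2
b = 0.315 nm = 3.15e-10 m
E_line = 0.5 * 2.29323e+10 * (3.15e-10)^2 = 1.138e-09 J/m


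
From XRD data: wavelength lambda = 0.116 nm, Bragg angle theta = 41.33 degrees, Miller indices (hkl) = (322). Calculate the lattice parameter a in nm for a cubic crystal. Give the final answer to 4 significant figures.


d = lambda / (2*sin(theta))
d = 0.116 / (2*sin(41.33 deg))
d = 0.0878262 nm
a = d * sqrt(h^2+k^2+l^2) = 0.0878262 * sqrt(17)
a = 0.3621 nm


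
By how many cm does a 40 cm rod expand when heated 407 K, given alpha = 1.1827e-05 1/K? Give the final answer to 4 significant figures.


dL = L0 * alpha * dT
dL = 40 * 1.1827e-05 * 407
dL = 0.1925 cm


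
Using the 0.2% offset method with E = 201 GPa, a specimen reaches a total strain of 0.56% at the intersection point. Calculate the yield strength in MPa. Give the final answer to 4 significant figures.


Offset strain = 0.002
Elastic strain at yield = total_strain - offset = 5.6e-03 - 0.002 = 3.6e-03
sigma_y = E * elastic_strain = 201000 * 3.6e-03
sigma_y = 723.6 MPa


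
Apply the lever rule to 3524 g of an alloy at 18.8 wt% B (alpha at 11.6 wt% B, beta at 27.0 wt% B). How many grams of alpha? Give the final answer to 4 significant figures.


f_alpha = (C_beta - C0) / (C_beta - C_alpha)
f_alpha = (27.0 - 18.8) / (27.0 - 11.6) = 0.532468
m_alpha = f_alpha * m_total = 0.532468 * 3524 = 1876 g


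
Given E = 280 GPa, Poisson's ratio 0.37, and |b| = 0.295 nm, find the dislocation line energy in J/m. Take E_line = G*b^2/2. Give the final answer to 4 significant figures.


Step 1: G = E / (2*(1+nu))
G = 280 / (2*(1+0.37)) = 102.19 GPa = 1.0219e+11 Pa
Step 2: E_line = G*b^2/2
b = 0.295 nm = 2.95e-10 m
E_line = 0.5 * 1.0219e+11 * (2.95e-10)^2 = 4.447e-09 J/m


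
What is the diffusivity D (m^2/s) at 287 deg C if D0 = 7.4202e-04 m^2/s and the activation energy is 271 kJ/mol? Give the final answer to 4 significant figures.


D = D0 * exp(-Qd / (R*T))
T = 560.15 K
D = 7.4202e-04 * exp(-271e3 / (8.314 * 560.15))
D = 3.967e-29 m^2/s


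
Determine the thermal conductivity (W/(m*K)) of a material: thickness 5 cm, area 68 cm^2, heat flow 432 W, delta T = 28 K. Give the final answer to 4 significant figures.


k = Q*L / (A*dT)
L = 0.05 m, A = 6.8e-03 m^2
k = 432 * 0.05 / (6.8e-03 * 28)
k = 113.4 W/(m*K)


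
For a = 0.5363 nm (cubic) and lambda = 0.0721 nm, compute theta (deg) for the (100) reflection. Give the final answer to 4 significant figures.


d = a / sqrt(h^2+k^2+l^2)
d = 0.5363 / sqrt(1) = 0.5363 nm
lambda = 2*d*sin(theta)  =>  sin(theta) = lambda / (2*d)
sin(theta) = 0.0721 / (2 * 0.5363) = 0.0672198
theta = 3.854 deg


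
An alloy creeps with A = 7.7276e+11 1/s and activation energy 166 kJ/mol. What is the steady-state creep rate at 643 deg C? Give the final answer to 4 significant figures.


rate = A * exp(-Q / (R*T))
T = 643 + 273.15 = 916.15 K
rate = 7.7276e+11 * exp(-166e3 / (8.314 * 916.15))
rate = 264.9 1/s


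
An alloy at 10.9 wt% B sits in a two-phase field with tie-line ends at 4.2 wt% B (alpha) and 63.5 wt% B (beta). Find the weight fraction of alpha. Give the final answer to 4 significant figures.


f_alpha = (C_beta - C0) / (C_beta - C_alpha)
f_alpha = (63.5 - 10.9) / (63.5 - 4.2)
f_alpha = 0.887


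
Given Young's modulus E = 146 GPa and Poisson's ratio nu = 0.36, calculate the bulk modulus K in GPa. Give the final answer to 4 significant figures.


K = E / (3*(1-2*nu))
K = 146 / (3*(1-2*0.36))
K = 173.8 GPa


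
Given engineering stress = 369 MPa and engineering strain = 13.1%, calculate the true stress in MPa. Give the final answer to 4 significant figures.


sigma_true = sigma_eng * (1 + epsilon_eng)
sigma_true = 369 * (1 + 0.131)
sigma_true = 417.3 MPa


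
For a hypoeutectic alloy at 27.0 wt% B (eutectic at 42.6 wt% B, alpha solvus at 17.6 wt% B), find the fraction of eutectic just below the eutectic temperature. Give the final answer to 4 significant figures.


f_primary = (C_e - C0) / (C_e - C_alpha_max)
f_primary = (42.6 - 27.0) / (42.6 - 17.6)
f_primary = 0.624
f_eutectic = 1 - 0.624 = 0.376


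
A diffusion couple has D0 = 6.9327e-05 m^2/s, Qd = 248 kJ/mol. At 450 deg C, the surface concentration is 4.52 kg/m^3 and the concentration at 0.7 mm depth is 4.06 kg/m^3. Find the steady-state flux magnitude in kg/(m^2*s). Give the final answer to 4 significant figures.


Step 1: D = D0 * exp(-Qd/(R*T))
T = 450 + 273.15 = 723.15 K
D = 6.9327e-05 * exp(-248e3 / (8.314 * 723.15)) = 8.44687e-23 m^2/s
Step 2: J = D * (C1 - C2) / dx
J = 8.44687e-23 * (4.52 - 4.06) / 7e-04
J = 5.551e-20 kg/(m^2*s)


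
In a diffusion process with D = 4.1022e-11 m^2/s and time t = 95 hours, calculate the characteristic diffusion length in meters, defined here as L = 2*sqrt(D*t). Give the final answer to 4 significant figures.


t = 95 hr = 342000 s
Diffusion length = 2*sqrt(D*t)
= 2*sqrt(4.1022e-11 * 342000)
= 7.491e-03 m


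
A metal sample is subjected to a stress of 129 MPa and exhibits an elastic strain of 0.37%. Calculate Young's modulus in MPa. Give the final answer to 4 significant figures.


E = sigma / epsilon
epsilon = 0.37% = 3.7e-03
E = 129 / 3.7e-03
E = 34860 MPa


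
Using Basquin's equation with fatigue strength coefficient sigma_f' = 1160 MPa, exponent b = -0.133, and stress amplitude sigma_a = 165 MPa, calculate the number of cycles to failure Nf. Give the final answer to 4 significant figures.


sigma_a = sigma_f' * (2*Nf)^b
2*Nf = (sigma_a / sigma_f')^(1/b)
2*Nf = (165 / 1160)^(1/-0.133)
2*Nf = 2.33467e+06
Nf = 1.167e+06 cycles


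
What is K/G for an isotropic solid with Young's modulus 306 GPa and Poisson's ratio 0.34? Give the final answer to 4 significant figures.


G = E / (2*(1+nu))
G = 306 / (2*(1+0.34)) = 114.179 GPa
K = E / (3*(1-2*nu))
K = 306 / (3*(1-2*0.34)) = 318.75 GPa
K/G = 318.75 / 114.179 = 2.792


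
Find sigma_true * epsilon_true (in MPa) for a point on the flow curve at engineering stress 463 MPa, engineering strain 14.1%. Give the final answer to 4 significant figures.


sigma_true = sigma_eng * (1 + epsilon_eng)
sigma_true = 463 * (1 + 0.141) = 528.283 MPa
epsilon_true = ln(1 + epsilon_eng)
epsilon_true = ln(1 + 0.141) = 0.131905
sigma_true * epsilon_true = 528.283 * 0.131905 = 69.68 MPa


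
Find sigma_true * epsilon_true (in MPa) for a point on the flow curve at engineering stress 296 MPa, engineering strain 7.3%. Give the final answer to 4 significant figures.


sigma_true = sigma_eng * (1 + epsilon_eng)
sigma_true = 296 * (1 + 0.073) = 317.608 MPa
epsilon_true = ln(1 + epsilon_eng)
epsilon_true = ln(1 + 0.073) = 0.0704585
sigma_true * epsilon_true = 317.608 * 0.0704585 = 22.38 MPa


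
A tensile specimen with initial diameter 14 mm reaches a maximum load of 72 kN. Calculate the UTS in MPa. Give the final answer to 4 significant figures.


A0 = pi*(d/2)^2 = pi*(14/2)^2 = 153.938 mm^2
UTS = F_max / A0 = 72*1000 / 153.938
UTS = 467.7 MPa


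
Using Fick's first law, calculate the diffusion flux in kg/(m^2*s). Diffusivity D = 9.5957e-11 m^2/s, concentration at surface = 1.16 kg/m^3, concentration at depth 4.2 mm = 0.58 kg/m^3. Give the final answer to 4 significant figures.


J = -D * (dC/dx) = D * (C1 - C2) / dx
J = 9.5957e-11 * (1.16 - 0.58) / 4.2e-03
J = 1.325e-08 kg/(m^2*s)


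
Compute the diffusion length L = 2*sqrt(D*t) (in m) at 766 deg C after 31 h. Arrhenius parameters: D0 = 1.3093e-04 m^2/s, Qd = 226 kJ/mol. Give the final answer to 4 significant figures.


Step 1: D = D0 * exp(-Qd/(R*T))
T = 1039.15 K
D = 1.3093e-04 * exp(-226e3 / (8.314 * 1039.15)) = 5.7063e-16 m^2/s
Step 2: L = 2*sqrt(D*t)
t = 31 h = 111600 s
L = 2*sqrt(5.7063e-16 * 111600) = 1.596e-05 m


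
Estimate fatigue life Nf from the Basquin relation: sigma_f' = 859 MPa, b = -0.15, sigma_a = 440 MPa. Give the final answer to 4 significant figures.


sigma_a = sigma_f' * (2*Nf)^b
2*Nf = (sigma_a / sigma_f')^(1/b)
2*Nf = (440 / 859)^(1/-0.15)
2*Nf = 86.4842
Nf = 43.24 cycles


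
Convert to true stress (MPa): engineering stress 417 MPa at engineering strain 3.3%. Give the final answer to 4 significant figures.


sigma_true = sigma_eng * (1 + epsilon_eng)
sigma_true = 417 * (1 + 0.033)
sigma_true = 430.8 MPa


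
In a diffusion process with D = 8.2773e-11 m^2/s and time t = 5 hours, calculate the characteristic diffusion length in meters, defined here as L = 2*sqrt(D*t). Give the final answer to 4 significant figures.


t = 5 hr = 18000 s
Diffusion length = 2*sqrt(D*t)
= 2*sqrt(8.2773e-11 * 18000)
= 2.441e-03 m


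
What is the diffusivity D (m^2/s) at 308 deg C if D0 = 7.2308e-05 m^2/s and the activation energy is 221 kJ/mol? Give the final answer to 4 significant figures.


D = D0 * exp(-Qd / (R*T))
T = 581.15 K
D = 7.2308e-05 * exp(-221e3 / (8.314 * 581.15))
D = 9.878e-25 m^2/s


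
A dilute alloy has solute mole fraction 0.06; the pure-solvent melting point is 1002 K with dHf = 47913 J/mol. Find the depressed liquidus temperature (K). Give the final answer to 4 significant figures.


dT = R*Tm^2*x / dHf
dT = 8.314 * 1002^2 * 0.06 / 47913
dT = 10.4531 K
T_new = 1002 - 10.4531 = 991.5 K


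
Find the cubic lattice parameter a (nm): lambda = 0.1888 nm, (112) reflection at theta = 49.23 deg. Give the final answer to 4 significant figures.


d = lambda / (2*sin(theta))
d = 0.1888 / (2*sin(49.23 deg))
d = 0.124647 nm
a = d * sqrt(h^2+k^2+l^2) = 0.124647 * sqrt(6)
a = 0.3053 nm


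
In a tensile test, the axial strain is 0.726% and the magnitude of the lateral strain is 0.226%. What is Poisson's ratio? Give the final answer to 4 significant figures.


nu = -epsilon_lat / epsilon_axial
Lateral strain is contraction (negative), so using magnitudes:
nu = 0.226 / 0.726
nu = 0.3113


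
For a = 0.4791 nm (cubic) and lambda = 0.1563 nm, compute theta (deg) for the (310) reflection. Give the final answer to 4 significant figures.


d = a / sqrt(h^2+k^2+l^2)
d = 0.4791 / sqrt(10) = 0.151505 nm
lambda = 2*d*sin(theta)  =>  sin(theta) = lambda / (2*d)
sin(theta) = 0.1563 / (2 * 0.151505) = 0.515826
theta = 31.05 deg


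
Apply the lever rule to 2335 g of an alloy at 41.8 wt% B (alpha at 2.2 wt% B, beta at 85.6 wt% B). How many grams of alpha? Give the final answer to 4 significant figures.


f_alpha = (C_beta - C0) / (C_beta - C_alpha)
f_alpha = (85.6 - 41.8) / (85.6 - 2.2) = 0.52518
m_alpha = f_alpha * m_total = 0.52518 * 2335 = 1226 g


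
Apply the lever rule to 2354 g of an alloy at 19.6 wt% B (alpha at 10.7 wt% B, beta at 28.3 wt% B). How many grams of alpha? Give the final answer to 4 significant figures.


f_alpha = (C_beta - C0) / (C_beta - C_alpha)
f_alpha = (28.3 - 19.6) / (28.3 - 10.7) = 0.494318
m_alpha = f_alpha * m_total = 0.494318 * 2354 = 1164 g


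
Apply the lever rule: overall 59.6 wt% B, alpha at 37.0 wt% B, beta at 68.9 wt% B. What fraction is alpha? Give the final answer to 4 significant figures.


f_alpha = (C_beta - C0) / (C_beta - C_alpha)
f_alpha = (68.9 - 59.6) / (68.9 - 37.0)
f_alpha = 0.2915


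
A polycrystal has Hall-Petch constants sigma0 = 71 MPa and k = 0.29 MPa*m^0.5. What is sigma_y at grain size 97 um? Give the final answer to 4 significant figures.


sigma_y = sigma0 + k / sqrt(d)
d = 97 um = 9.7e-05 m
sigma_y = 71 + 0.29 / sqrt(9.7e-05)
sigma_y = 100.4 MPa


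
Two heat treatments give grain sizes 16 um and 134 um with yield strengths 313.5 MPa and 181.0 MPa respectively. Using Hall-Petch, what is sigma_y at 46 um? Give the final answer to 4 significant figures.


sigma_y = sigma0 + k / sqrt(d)
1/sqrt(d1) = 1/sqrt(1.6e-05) = 250;  1/sqrt(d2) = 86.3868
k = (sigma1 - sigma2) / (1/sqrt(d1) - 1/sqrt(d2)) = (313.5 - 181.0) / (250 - 86.3868) = 0.809837 MPa*m^0.5
sigma0 = sigma1 - k/sqrt(d1) = 313.5 - 0.809837*250 = 111.041 MPa
sigma_y(d3) = 111.041 + 0.809837 / sqrt(4.6e-05) = 230.4 MPa


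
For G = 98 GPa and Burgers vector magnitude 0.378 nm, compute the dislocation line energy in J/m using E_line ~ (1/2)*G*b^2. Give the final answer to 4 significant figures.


E = G*b^2/2
b = 0.378 nm = 3.78e-10 m
G = 98 GPa = 9.8e+10 Pa
E = 0.5 * 9.8e+10 * (3.78e-10)^2
E = 7.001e-09 J/m


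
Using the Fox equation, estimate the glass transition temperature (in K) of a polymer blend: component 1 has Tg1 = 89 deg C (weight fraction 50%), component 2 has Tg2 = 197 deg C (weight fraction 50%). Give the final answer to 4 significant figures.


1/Tg = w1/Tg1 + w2/Tg2 (in Kelvin)
Tg1 = 362.15 K, Tg2 = 470.15 K
1/Tg = 0.5/362.15 + 0.5/470.15
Tg = 409.1 K
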